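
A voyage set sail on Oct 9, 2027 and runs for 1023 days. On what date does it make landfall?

July 28, 2030

Counting forward 1023 days from October 9, 2027.
October has 31 days, so 31 − 9 = 22 days remain after October 9, 2027; 1023 − 22 = 1001 left.
November 2027 has 30 days: 1001 − 30 = 971 left.
December 2027 has 31 days: 971 − 31 = 940 left.
January 2028 has 31 days: 940 − 31 = 909 left.
February 2028 has 29 days (2028 is a leap year): 909 − 29 = 880 left.
March 2028 has 31 days: 880 − 31 = 849 left.
April 2028 has 30 days: 849 − 30 = 819 left.
May 2028 has 31 days: 819 − 31 = 788 left.
June 2028 has 30 days: 788 − 30 = 758 left.
July 2028 has 31 days: 758 − 31 = 727 left.
August 2028 has 31 days: 727 − 31 = 696 left.
September 2028 has 30 days: 696 − 30 = 666 left.
October 2028 has 31 days: 666 − 31 = 635 left.
November 2028 has 30 days: 635 − 30 = 605 left.
December 2028 has 31 days: 605 − 31 = 574 left.
January 2029 has 31 days: 574 − 31 = 543 left.
February 2029 has 28 days (2029 is not a leap year): 543 − 28 = 515 left.
March 2029 has 31 days: 515 − 31 = 484 left.
April 2029 has 30 days: 484 − 30 = 454 left.
May 2029 has 31 days: 454 − 31 = 423 left.
June 2029 has 30 days: 423 − 30 = 393 left.
July 2029 has 31 days: 393 − 31 = 362 left.
August 2029 has 31 days: 362 − 31 = 331 left.
September 2029 has 30 days: 331 − 30 = 301 left.
October 2029 has 31 days: 301 − 31 = 270 left.
November 2029 has 30 days: 270 − 30 = 240 left.
December 2029 has 31 days: 240 − 31 = 209 left.
January 2030 has 31 days: 209 − 31 = 178 left.
February 2030 has 28 days (2030 is not a leap year): 178 − 28 = 150 left.
March 2030 has 31 days: 150 − 31 = 119 left.
April 2030 has 30 days: 119 − 30 = 89 left.
May 2030 has 31 days: 89 − 31 = 58 left.
June 2030 has 30 days: 58 − 30 = 28 left.
28 days into July 2030 → July 28, 2030.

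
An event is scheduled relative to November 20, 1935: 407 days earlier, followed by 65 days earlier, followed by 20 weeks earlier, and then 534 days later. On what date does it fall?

Subtracting 407 days from November 20, 1935:
Going back 20 days from November 20, 1935 reaches the end of the previous month; 407 − 20 = 387 left.
October 1935 has 31 days: 387 − 31 = 356 left.
September 1935 has 30 days: 356 − 30 = 326 left.
August 1935 has 31 days: 326 − 31 = 295 left.
July 1935 has 31 days: 295 − 31 = 264 left.
June 1935 has 30 days: 264 − 30 = 234 left.
May 1935 has 31 days: 234 − 31 = 203 left.
April 1935 has 30 days: 203 − 30 = 173 left.
March 1935 has 31 days: 173 − 31 = 142 left.
February 1935 has 28 days (1935 is not a leap year): 142 − 28 = 114 left.
January 1935 has 31 days: 114 − 31 = 83 left.
December 1934 has 31 days: 83 − 31 = 52 left.
November 1934 has 30 days: 52 − 30 = 22 left.
October 1934 has 31 days; 31 − 22 = 9 → October 9, 1934.
Going back 65 days from October 9, 1934:
Going back 9 days from October 9, 1934 reaches the end of the previous month; 65 − 9 = 56 left.
September 1934 has 30 days: 56 − 30 = 26 left.
August 1934 has 31 days; 31 − 26 = 5 → August 5, 1934.
Counting back 20 weeks (= 140 days) from August 5, 1934:
Going back 5 days from August 5, 1934 reaches the end of the previous month; 140 − 5 = 135 left.
July 1934 has 31 days: 135 − 31 = 104 left.
June 1934 has 30 days: 104 − 30 = 74 left.
May 1934 has 31 days: 74 − 31 = 43 left.
April 1934 has 30 days: 43 − 30 = 13 left.
March 1934 has 31 days; 31 − 13 = 18 → March 18, 1934.
Advancing 534 days from March 18, 1934:
March has 31 days, so 31 − 18 = 13 days remain after March 18, 1934; 534 − 13 = 521 left.
April 1934 has 30 days: 521 − 30 = 491 left.
May 1934 has 31 days: 491 − 31 = 460 left.
June 1934 has 30 days: 460 − 30 = 430 left.
July 1934 has 31 days: 430 − 31 = 399 left.
August 1934 has 31 days: 399 − 31 = 368 left.
September 1934 has 30 days: 368 − 30 = 338 left.
October 1934 has 31 days: 338 − 31 = 307 left.
November 1934 has 30 days: 307 − 30 = 277 left.
December 1934 has 31 days: 277 − 31 = 246 left.
January 1935 has 31 days: 246 − 31 = 215 left.
February 1935 has 28 days (1935 is not a leap year): 215 − 28 = 187 left.
March 1935 has 31 days: 187 − 31 = 156 left.
April 1935 has 30 days: 156 − 30 = 126 left.
May 1935 has 31 days: 126 − 31 = 95 left.
June 1935 has 30 days: 95 − 30 = 65 left.
July 1935 has 31 days: 65 − 31 = 34 left.
August 1935 has 31 days: 34 − 31 = 3 left.
3 days into September 1935 → September 3, 1935.

September 3, 1935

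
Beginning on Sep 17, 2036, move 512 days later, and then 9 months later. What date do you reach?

Counting forward 512 days from September 17, 2036:
September has 30 days, so 30 − 17 = 13 days remain after September 17, 2036; 512 − 13 = 499 left.
October 2036 has 31 days: 499 − 31 = 468 left.
November 2036 has 30 days: 468 − 30 = 438 left.
December 2036 has 31 days: 438 − 31 = 407 left.
January 2037 has 31 days: 407 − 31 = 376 left.
February 2037 has 28 days (2037 is not a leap year): 376 − 28 = 348 left.
March 2037 has 31 days: 348 − 31 = 317 left.
April 2037 has 30 days: 317 − 30 = 287 left.
May 2037 has 31 days: 287 − 31 = 256 left.
June 2037 has 30 days: 256 − 30 = 226 left.
July 2037 has 31 days: 226 − 31 = 195 left.
August 2037 has 31 days: 195 − 31 = 164 left.
September 2037 has 30 days: 164 − 30 = 134 left.
October 2037 has 31 days: 134 − 31 = 103 left.
November 2037 has 30 days: 103 − 30 = 73 left.
December 2037 has 31 days: 73 − 31 = 42 left.
January 2038 has 31 days: 42 − 31 = 11 left.
11 days into February 2038 → February 11, 2038.
Adding 9 months from February 11, 2038:
month 2 + 9 = 11 → November 2038.
Day 11 is valid in November, giving November 11, 2038.

November 11, 2038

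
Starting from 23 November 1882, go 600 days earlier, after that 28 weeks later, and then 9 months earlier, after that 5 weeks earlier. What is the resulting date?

December 11, 1880

Subtracting 600 days from November 23, 1882:
Going back 23 days from November 23, 1882 reaches the end of the previous month; 600 − 23 = 577 left.
October 1882 has 31 days: 577 − 31 = 546 left.
September 1882 has 30 days: 546 − 30 = 516 left.
August 1882 has 31 days: 516 − 31 = 485 left.
July 1882 has 31 days: 485 − 31 = 454 left.
June 1882 has 30 days: 454 − 30 = 424 left.
May 1882 has 31 days: 424 − 31 = 393 left.
April 1882 has 30 days: 393 − 30 = 363 left.
March 1882 has 31 days: 363 − 31 = 332 left.
February 1882 has 28 days (1882 is not a leap year): 332 − 28 = 304 left.
January 1882 has 31 days: 304 − 31 = 273 left.
December 1881 has 31 days: 273 − 31 = 242 left.
November 1881 has 30 days: 242 − 30 = 212 left.
October 1881 has 31 days: 212 − 31 = 181 left.
September 1881 has 30 days: 181 − 30 = 151 left.
August 1881 has 31 days: 151 − 31 = 120 left.
July 1881 has 31 days: 120 − 31 = 89 left.
June 1881 has 30 days: 89 − 30 = 59 left.
May 1881 has 31 days: 59 − 31 = 28 left.
April 1881 has 30 days; 30 − 28 = 2 → April 2, 1881.
Adding 28 weeks (= 196 days) from April 2, 1881:
April has 30 days, so 30 − 2 = 28 days remain after April 2, 1881; 196 − 28 = 168 left.
May 1881 has 31 days: 168 − 31 = 137 left.
June 1881 has 30 days: 137 − 30 = 107 left.
July 1881 has 31 days: 107 − 31 = 76 left.
August 1881 has 31 days: 76 − 31 = 45 left.
September 1881 has 30 days: 45 − 30 = 15 left.
15 days into October 1881 → October 15, 1881.
Subtracting 9 months from October 15, 1881:
month 10 − 9 = 1 → January 1881.
Day 15 is valid in January, giving January 15, 1881.
Subtracting 5 weeks (= 35 days) from January 15, 1881:
Going back 15 days from January 15, 1881 reaches the end of the previous month; 35 − 15 = 20 left.
December 1880 has 31 days; 31 − 20 = 11 → December 11, 1880.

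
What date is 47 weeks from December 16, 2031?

November 9, 2032

Counting forward 47 weeks = 329 days from December 16, 2031.
December has 31 days, so 31 − 16 = 15 days remain after December 16, 2031; 329 − 15 = 314 left.
January 2032 has 31 days: 314 − 31 = 283 left.
February 2032 has 29 days (2032 is a leap year): 283 − 29 = 254 left.
March 2032 has 31 days: 254 − 31 = 223 left.
April 2032 has 30 days: 223 − 30 = 193 left.
May 2032 has 31 days: 193 − 31 = 162 left.
June 2032 has 30 days: 162 − 30 = 132 left.
July 2032 has 31 days: 132 − 31 = 101 left.
August 2032 has 31 days: 101 − 31 = 70 left.
September 2032 has 30 days: 70 − 30 = 40 left.
October 2032 has 31 days: 40 − 31 = 9 left.
9 days into November 2032 → November 9, 2032.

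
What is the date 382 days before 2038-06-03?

Subtracting 382 days from June 3, 2038.
Going back 3 days from June 3, 2038 reaches the end of the previous month; 382 − 3 = 379 left.
May 2038 has 31 days: 379 − 31 = 348 left.
April 2038 has 30 days: 348 − 30 = 318 left.
March 2038 has 31 days: 318 − 31 = 287 left.
February 2038 has 28 days (2038 is not a leap year): 287 − 28 = 259 left.
January 2038 has 31 days: 259 − 31 = 228 left.
December 2037 has 31 days: 228 − 31 = 197 left.
November 2037 has 30 days: 197 − 30 = 167 left.
October 2037 has 31 days: 167 − 31 = 136 left.
September 2037 has 30 days: 136 − 30 = 106 left.
August 2037 has 31 days: 106 − 31 = 75 left.
July 2037 has 31 days: 75 − 31 = 44 left.
June 2037 has 30 days: 44 − 30 = 14 left.
May 2037 has 31 days; 31 − 14 = 17 → May 17, 2037.

May 17, 2037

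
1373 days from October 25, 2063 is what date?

July 29, 2067

Counting forward 1373 days from October 25, 2063.
October has 31 days, so 31 − 25 = 6 days remain after October 25, 2063; 1373 − 6 = 1367 left.
November 2063 has 30 days: 1367 − 30 = 1337 left.
December 2063 has 31 days: 1337 − 31 = 1306 left.
January 2064 has 31 days: 1306 − 31 = 1275 left.
February 2064 has 29 days (2064 is a leap year): 1275 − 29 = 1246 left.
March 2064 has 31 days: 1246 − 31 = 1215 left.
April 2064 has 30 days: 1215 − 30 = 1185 left.
May 2064 has 31 days: 1185 − 31 = 1154 left.
June 2064 has 30 days: 1154 − 30 = 1124 left.
July 2064 has 31 days: 1124 − 31 = 1093 left.
August 2064 has 31 days: 1093 − 31 = 1062 left.
September 2064 has 30 days: 1062 − 30 = 1032 left.
October 2064 has 31 days: 1032 − 31 = 1001 left.
November 2064 has 30 days: 1001 − 30 = 971 left.
December 2064 has 31 days: 971 − 31 = 940 left.
January 2065 has 31 days: 940 − 31 = 909 left.
February 2065 has 28 days (2065 is not a leap year): 909 − 28 = 881 left.
March 2065 has 31 days: 881 − 31 = 850 left.
April 2065 has 30 days: 850 − 30 = 820 left.
May 2065 has 31 days: 820 − 31 = 789 left.
June 2065 has 30 days: 789 − 30 = 759 left.
July 2065 has 31 days: 759 − 31 = 728 left.
August 2065 has 31 days: 728 − 31 = 697 left.
September 2065 has 30 days: 697 − 30 = 667 left.
October 2065 has 31 days: 667 − 31 = 636 left.
November 2065 has 30 days: 636 − 30 = 606 left.
December 2065 has 31 days: 606 − 31 = 575 left.
January 2066 has 31 days: 575 − 31 = 544 left.
February 2066 has 28 days (2066 is not a leap year): 544 − 28 = 516 left.
March 2066 has 31 days: 516 − 31 = 485 left.
April 2066 has 30 days: 485 − 30 = 455 left.
May 2066 has 31 days: 455 − 31 = 424 left.
June 2066 has 30 days: 424 − 30 = 394 left.
July 2066 has 31 days: 394 − 31 = 363 left.
August 2066 has 31 days: 363 − 31 = 332 left.
September 2066 has 30 days: 332 − 30 = 302 left.
October 2066 has 31 days: 302 − 31 = 271 left.
November 2066 has 30 days: 271 − 30 = 241 left.
December 2066 has 31 days: 241 − 31 = 210 left.
January 2067 has 31 days: 210 − 31 = 179 left.
February 2067 has 28 days (2067 is not a leap year): 179 − 28 = 151 left.
March 2067 has 31 days: 151 − 31 = 120 left.
April 2067 has 30 days: 120 − 30 = 90 left.
May 2067 has 31 days: 90 − 31 = 59 left.
June 2067 has 30 days: 59 − 30 = 29 left.
29 days into July 2067 → July 29, 2067.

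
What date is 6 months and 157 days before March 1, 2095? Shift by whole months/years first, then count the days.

Subtracting 6 months and 157 days from March 1, 2095: first the month/year part, then the days.
month 3 − 6 = -3, which is month 9 of year 2094 → September 2094.
Day 1 is valid in September, giving September 1, 2094.
Now subtract 157 days from September 1, 2094.
Going back 1 day from September 1, 2094 reaches the end of the previous month; 157 − 1 = 156 left.
August 2094 has 31 days: 156 − 31 = 125 left.
July 2094 has 31 days: 125 − 31 = 94 left.
June 2094 has 30 days: 94 − 30 = 64 left.
May 2094 has 31 days: 64 − 31 = 33 left.
April 2094 has 30 days: 33 − 30 = 3 left.
March 2094 has 31 days; 31 − 3 = 28 → March 28, 2094.

March 28, 2094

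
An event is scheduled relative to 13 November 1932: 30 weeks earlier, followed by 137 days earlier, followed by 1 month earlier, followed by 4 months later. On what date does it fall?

March 2, 1932

Counting back 30 weeks (= 210 days) from November 13, 1932:
Going back 13 days from November 13, 1932 reaches the end of the previous month; 210 − 13 = 197 left.
October 1932 has 31 days: 197 − 31 = 166 left.
September 1932 has 30 days: 166 − 30 = 136 left.
August 1932 has 31 days: 136 − 31 = 105 left.
July 1932 has 31 days: 105 − 31 = 74 left.
June 1932 has 30 days: 74 − 30 = 44 left.
May 1932 has 31 days: 44 − 31 = 13 left.
April 1932 has 30 days; 30 − 13 = 17 → April 17, 1932.
Subtracting 137 days from April 17, 1932:
Going back 17 days from April 17, 1932 reaches the end of the previous month; 137 − 17 = 120 left.
March 1932 has 31 days: 120 − 31 = 89 left.
February 1932 has 29 days (1932 is a leap year): 89 − 29 = 60 left.
January 1932 has 31 days: 60 − 31 = 29 left.
December 1931 has 31 days; 31 − 29 = 2 → December 2, 1931.
Going back 1 month from December 2, 1931:
month 12 − 1 = 11 → November 1931.
Day 2 is valid in November, giving November 2, 1931.
Adding 4 months from November 2, 1931:
month 11 + 4 = 15, which is month 3 of year 1932 → March 1932.
Day 2 is valid in March, giving March 2, 1932.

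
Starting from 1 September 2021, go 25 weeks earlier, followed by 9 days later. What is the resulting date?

Subtracting 25 weeks (= 175 days) from September 1, 2021:
Going back 1 day from September 1, 2021 reaches the end of the previous month; 175 − 1 = 174 left.
August 2021 has 31 days: 174 − 31 = 143 left.
July 2021 has 31 days: 143 − 31 = 112 left.
June 2021 has 30 days: 112 − 30 = 82 left.
May 2021 has 31 days: 82 − 31 = 51 left.
April 2021 has 30 days: 51 − 30 = 21 left.
March 2021 has 31 days; 31 − 21 = 10 → March 10, 2021.
Advancing 9 days from March 10, 2021:
March has 31 days; 10 + 9 = 19, still in March.

March 19, 2021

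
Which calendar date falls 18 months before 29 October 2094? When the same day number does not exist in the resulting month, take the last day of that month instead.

April 29, 2093

Counting back 18 months from October 29, 2094.
month 10 − 18 = -8, which is month 4 of year 2093 → April 2093.
Day 29 is valid in April, giving April 29, 2093.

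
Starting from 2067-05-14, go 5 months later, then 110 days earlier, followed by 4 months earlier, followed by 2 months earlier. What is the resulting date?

Advancing 5 months from May 14, 2067:
month 5 + 5 = 10 → October 2067.
Day 14 is valid in October, giving October 14, 2067.
Subtracting 110 days from October 14, 2067:
Going back 14 days from October 14, 2067 reaches the end of the previous month; 110 − 14 = 96 left.
September 2067 has 30 days: 96 − 30 = 66 left.
August 2067 has 31 days: 66 − 31 = 35 left.
July 2067 has 31 days: 35 − 31 = 4 left.
June 2067 has 30 days; 30 − 4 = 26 → June 26, 2067.
Going back 4 months from June 26, 2067:
month 6 − 4 = 2 → February 2067.
Day 26 is valid in February, giving February 26, 2067.
Subtracting 2 months from February 26, 2067:
month 2 − 2 = 0, which is month 12 of year 2066 → December 2066.
Day 26 is valid in December, giving December 26, 2066.

December 26, 2066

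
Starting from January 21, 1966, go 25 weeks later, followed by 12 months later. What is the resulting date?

Counting forward 25 weeks (= 175 days) from January 21, 1966:
January has 31 days, so 31 − 21 = 10 days remain after January 21, 1966; 175 − 10 = 165 left.
February 1966 has 28 days (1966 is not a leap year): 165 − 28 = 137 left.
March 1966 has 31 days: 137 − 31 = 106 left.
April 1966 has 30 days: 106 − 30 = 76 left.
May 1966 has 31 days: 76 − 31 = 45 left.
June 1966 has 30 days: 45 − 30 = 15 left.
15 days into July 1966 → July 15, 1966.
Counting forward 12 months from July 15, 1966:
month 7 + 12 = 19, which is month 7 of year 1967 → July 1967.
Day 15 is valid in July, giving July 15, 1967.

July 15, 1967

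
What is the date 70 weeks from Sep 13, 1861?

January 16, 1863

Counting forward 70 weeks = 490 days from September 13, 1861.
September has 30 days, so 30 − 13 = 17 days remain after September 13, 1861; 490 − 17 = 473 left.
October 1861 has 31 days: 473 − 31 = 442 left.
November 1861 has 30 days: 442 − 30 = 412 left.
December 1861 has 31 days: 412 − 31 = 381 left.
January 1862 has 31 days: 381 − 31 = 350 left.
February 1862 has 28 days (1862 is not a leap year): 350 − 28 = 322 left.
March 1862 has 31 days: 322 − 31 = 291 left.
April 1862 has 30 days: 291 − 30 = 261 left.
May 1862 has 31 days: 261 − 31 = 230 left.
June 1862 has 30 days: 230 − 30 = 200 left.
July 1862 has 31 days: 200 − 31 = 169 left.
August 1862 has 31 days: 169 − 31 = 138 left.
September 1862 has 30 days: 138 − 30 = 108 left.
October 1862 has 31 days: 108 − 31 = 77 left.
November 1862 has 30 days: 77 − 30 = 47 left.
December 1862 has 31 days: 47 − 31 = 16 left.
16 days into January 1863 → January 16, 1863.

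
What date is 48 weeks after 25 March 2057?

Advancing 48 weeks = 336 days from March 25, 2057.
March has 31 days, so 31 − 25 = 6 days remain after March 25, 2057; 336 − 6 = 330 left.
April 2057 has 30 days: 330 − 30 = 300 left.
May 2057 has 31 days: 300 − 31 = 269 left.
June 2057 has 30 days: 269 − 30 = 239 left.
July 2057 has 31 days: 239 − 31 = 208 left.
August 2057 has 31 days: 208 − 31 = 177 left.
September 2057 has 30 days: 177 − 30 = 147 left.
October 2057 has 31 days: 147 − 31 = 116 left.
November 2057 has 30 days: 116 − 30 = 86 left.
December 2057 has 31 days: 86 − 31 = 55 left.
January 2058 has 31 days: 55 − 31 = 24 left.
24 days into February 2058 → February 24, 2058.

February 24, 2058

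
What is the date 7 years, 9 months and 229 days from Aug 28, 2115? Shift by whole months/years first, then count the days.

Counting forward 7 years, 9 months and 229 days from August 28, 2115: first the month/year part, then the days.
+7 years → 2122; month 8 + 9 = 17, which is month 5 of year 2123 → May 2123.
Day 28 is valid in May, giving May 28, 2123.
Now add 229 days from May 28, 2123.
May has 31 days, so 31 − 28 = 3 days remain after May 28, 2123; 229 − 3 = 226 left.
June 2123 has 30 days: 226 − 30 = 196 left.
July 2123 has 31 days: 196 − 31 = 165 left.
August 2123 has 31 days: 165 − 31 = 134 left.
September 2123 has 30 days: 134 − 30 = 104 left.
October 2123 has 31 days: 104 − 31 = 73 left.
November 2123 has 30 days: 73 − 30 = 43 left.
December 2123 has 31 days: 43 − 31 = 12 left.
12 days into January 2124 → January 12, 2124.

January 12, 2124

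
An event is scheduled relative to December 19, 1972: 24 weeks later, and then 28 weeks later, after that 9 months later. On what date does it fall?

Counting forward 24 weeks (= 168 days) from December 19, 1972:
December has 31 days, so 31 − 19 = 12 days remain after December 19, 1972; 168 − 12 = 156 left.
January 1973 has 31 days: 156 − 31 = 125 left.
February 1973 has 28 days (1973 is not a leap year): 125 − 28 = 97 left.
March 1973 has 31 days: 97 − 31 = 66 left.
April 1973 has 30 days: 66 − 30 = 36 left.
May 1973 has 31 days: 36 − 31 = 5 left.
5 days into June 1973 → June 5, 1973.
Counting forward 28 weeks (= 196 days) from June 5, 1973:
June has 30 days, so 30 − 5 = 25 days remain after June 5, 1973; 196 − 25 = 171 left.
July 1973 has 31 days: 171 − 31 = 140 left.
August 1973 has 31 days: 140 − 31 = 109 left.
September 1973 has 30 days: 109 − 30 = 79 left.
October 1973 has 31 days: 79 − 31 = 48 left.
November 1973 has 30 days: 48 − 30 = 18 left.
18 days into December 1973 → December 18, 1973.
Adding 9 months from December 18, 1973:
month 12 + 9 = 21, which is month 9 of year 1974 → September 1974.
Day 18 is valid in September, giving September 18, 1974.

September 18, 1974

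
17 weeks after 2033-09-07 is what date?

January 4, 2034

Adding 17 weeks = 119 days from September 7, 2033.
September has 30 days, so 30 − 7 = 23 days remain after September 7, 2033; 119 − 23 = 96 left.
October 2033 has 31 days: 96 − 31 = 65 left.
November 2033 has 30 days: 65 − 30 = 35 left.
December 2033 has 31 days: 35 − 31 = 4 left.
4 days into January 2034 → January 4, 2034.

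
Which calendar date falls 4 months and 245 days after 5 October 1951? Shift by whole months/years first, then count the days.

Advancing 4 months and 245 days from October 5, 1951: first the month/year part, then the days.
month 10 + 4 = 14, which is month 2 of year 1952 → February 1952.
Day 5 is valid in February, giving February 5, 1952.
Now add 245 days from February 5, 1952.
February has 29 days, so 29 − 5 = 24 days remain after February 5, 1952; 245 − 24 = 221 left.
March 1952 has 31 days: 221 − 31 = 190 left.
April 1952 has 30 days: 190 − 30 = 160 left.
May 1952 has 31 days: 160 − 31 = 129 left.
June 1952 has 30 days: 129 − 30 = 99 left.
July 1952 has 31 days: 99 − 31 = 68 left.
August 1952 has 31 days: 68 − 31 = 37 left.
September 1952 has 30 days: 37 − 30 = 7 left.
7 days into October 1952 → October 7, 1952.

October 7, 1952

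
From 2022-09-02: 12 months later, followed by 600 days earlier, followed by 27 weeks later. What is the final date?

July 18, 2022

Counting forward 12 months from September 2, 2022:
month 9 + 12 = 21, which is month 9 of year 2023 → September 2023.
Day 2 is valid in September, giving September 2, 2023.
Subtracting 600 days from September 2, 2023:
Going back 2 days from September 2, 2023 reaches the end of the previous month; 600 − 2 = 598 left.
August 2023 has 31 days: 598 − 31 = 567 left.
July 2023 has 31 days: 567 − 31 = 536 left.
June 2023 has 30 days: 536 − 30 = 506 left.
May 2023 has 31 days: 506 − 31 = 475 left.
April 2023 has 30 days: 475 − 30 = 445 left.
March 2023 has 31 days: 445 − 31 = 414 left.
February 2023 has 28 days (2023 is not a leap year): 414 − 28 = 386 left.
January 2023 has 31 days: 386 − 31 = 355 left.
December 2022 has 31 days: 355 − 31 = 324 left.
November 2022 has 30 days: 324 − 30 = 294 left.
October 2022 has 31 days: 294 − 31 = 263 left.
September 2022 has 30 days: 263 − 30 = 233 left.
August 2022 has 31 days: 233 − 31 = 202 left.
July 2022 has 31 days: 202 − 31 = 171 left.
June 2022 has 30 days: 171 − 30 = 141 left.
May 2022 has 31 days: 141 − 31 = 110 left.
April 2022 has 30 days: 110 − 30 = 80 left.
March 2022 has 31 days: 80 − 31 = 49 left.
February 2022 has 28 days (2022 is not a leap year): 49 − 28 = 21 left.
January 2022 has 31 days; 31 − 21 = 10 → January 10, 2022.
Adding 27 weeks (= 189 days) from January 10, 2022:
January has 31 days, so 31 − 10 = 21 days remain after January 10, 2022; 189 − 21 = 168 left.
February 2022 has 28 days (2022 is not a leap year): 168 − 28 = 140 left.
March 2022 has 31 days: 140 − 31 = 109 left.
April 2022 has 30 days: 109 − 30 = 79 left.
May 2022 has 31 days: 79 − 31 = 48 left.
June 2022 has 30 days: 48 − 30 = 18 left.
18 days into July 2022 → July 18, 2022.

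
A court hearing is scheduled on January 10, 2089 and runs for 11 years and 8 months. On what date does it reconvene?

Counting forward 11 years and 8 months from January 10, 2089.
+11 years → 2100; month 1 + 8 = 9 → September 2100.
Day 10 is valid in September, giving September 10, 2100.

September 10, 2100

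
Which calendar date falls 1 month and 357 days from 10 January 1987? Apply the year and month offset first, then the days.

Counting forward 1 month and 357 days from January 10, 1987: first the month/year part, then the days.
month 1 + 1 = 2 → February 1987.
Day 10 is valid in February, giving February 10, 1987.
Now add 357 days from February 10, 1987.
February has 28 days, so 28 − 10 = 18 days remain after February 10, 1987; 357 − 18 = 339 left.
March 1987 has 31 days: 339 − 31 = 308 left.
April 1987 has 30 days: 308 − 30 = 278 left.
May 1987 has 31 days: 278 − 31 = 247 left.
June 1987 has 30 days: 247 − 30 = 217 left.
July 1987 has 31 days: 217 − 31 = 186 left.
August 1987 has 31 days: 186 − 31 = 155 left.
September 1987 has 30 days: 155 − 30 = 125 left.
October 1987 has 31 days: 125 − 31 = 94 left.
November 1987 has 30 days: 94 − 30 = 64 left.
December 1987 has 31 days: 64 − 31 = 33 left.
January 1988 has 31 days: 33 − 31 = 2 left.
2 days into February 1988 → February 2, 1988.

February 2, 1988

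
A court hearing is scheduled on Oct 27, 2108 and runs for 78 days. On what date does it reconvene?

Counting forward 78 days from October 27, 2108.
October has 31 days, so 31 − 27 = 4 days remain after October 27, 2108; 78 − 4 = 74 left.
November 2108 has 30 days: 74 − 30 = 44 left.
December 2108 has 31 days: 44 − 31 = 13 left.
13 days into January 2109 → January 13, 2109.

January 13, 2109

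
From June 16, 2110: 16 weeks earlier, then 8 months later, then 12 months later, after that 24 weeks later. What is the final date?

April 9, 2112

Going back 16 weeks (= 112 days) from June 16, 2110:
Going back 16 days from June 16, 2110 reaches the end of the previous month; 112 − 16 = 96 left.
May 2110 has 31 days: 96 − 31 = 65 left.
April 2110 has 30 days: 65 − 30 = 35 left.
March 2110 has 31 days: 35 − 31 = 4 left.
February 2110 has 28 days; 28 − 4 = 24 → February 24, 2110.
Counting forward 8 months from February 24, 2110:
month 2 + 8 = 10 → October 2110.
Day 24 is valid in October, giving October 24, 2110.
Advancing 12 months from October 24, 2110:
month 10 + 12 = 22, which is month 10 of year 2111 → October 2111.
Day 24 is valid in October, giving October 24, 2111.
Adding 24 weeks (= 168 days) from October 24, 2111:
October has 31 days, so 31 − 24 = 7 days remain after October 24, 2111; 168 − 7 = 161 left.
November 2111 has 30 days: 161 − 30 = 131 left.
December 2111 has 31 days: 131 − 31 = 100 left.
January 2112 has 31 days: 100 − 31 = 69 left.
February 2112 has 29 days (2112 is a leap year): 69 − 29 = 40 left.
March 2112 has 31 days: 40 − 31 = 9 left.
9 days into April 2112 → April 9, 2112.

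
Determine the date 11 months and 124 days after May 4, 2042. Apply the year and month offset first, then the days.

Adding 11 months and 124 days from May 4, 2042: first the month/year part, then the days.
month 5 + 11 = 16, which is month 4 of year 2043 → April 2043.
Day 4 is valid in April, giving April 4, 2043.
Now add 124 days from April 4, 2043.
April has 30 days, so 30 − 4 = 26 days remain after April 4, 2043; 124 − 26 = 98 left.
May 2043 has 31 days: 98 − 31 = 67 left.
June 2043 has 30 days: 67 − 30 = 37 left.
July 2043 has 31 days: 37 − 31 = 6 left.
6 days into August 2043 → August 6, 2043.

August 6, 2043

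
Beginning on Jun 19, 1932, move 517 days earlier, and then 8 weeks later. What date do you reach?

March 16, 1931

Subtracting 517 days from June 19, 1932:
Going back 19 days from June 19, 1932 reaches the end of the previous month; 517 − 19 = 498 left.
May 1932 has 31 days: 498 − 31 = 467 left.
April 1932 has 30 days: 467 − 30 = 437 left.
March 1932 has 31 days: 437 − 31 = 406 left.
February 1932 has 29 days (1932 is a leap year): 406 − 29 = 377 left.
January 1932 has 31 days: 377 − 31 = 346 left.
December 1931 has 31 days: 346 − 31 = 315 left.
November 1931 has 30 days: 315 − 30 = 285 left.
October 1931 has 31 days: 285 − 31 = 254 left.
September 1931 has 30 days: 254 − 30 = 224 left.
August 1931 has 31 days: 224 − 31 = 193 left.
July 1931 has 31 days: 193 − 31 = 162 left.
June 1931 has 30 days: 162 − 30 = 132 left.
May 1931 has 31 days: 132 − 31 = 101 left.
April 1931 has 30 days: 101 − 30 = 71 left.
March 1931 has 31 days: 71 − 31 = 40 left.
February 1931 has 28 days (1931 is not a leap year): 40 − 28 = 12 left.
January 1931 has 31 days; 31 − 12 = 19 → January 19, 1931.
Advancing 8 weeks (= 56 days) from January 19, 1931:
January has 31 days, so 31 − 19 = 12 days remain after January 19, 1931; 56 − 12 = 44 left.
February 1931 has 28 days (1931 is not a leap year): 44 − 28 = 16 left.
16 days into March 1931 → March 16, 1931.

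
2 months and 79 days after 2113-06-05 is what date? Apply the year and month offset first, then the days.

Adding 2 months and 79 days from June 5, 2113: first the month/year part, then the days.
month 6 + 2 = 8 → August 2113.
Day 5 is valid in August, giving August 5, 2113.
Now add 79 days from August 5, 2113.
August has 31 days, so 31 − 5 = 26 days remain after August 5, 2113; 79 − 26 = 53 left.
September 2113 has 30 days: 53 − 30 = 23 left.
23 days into October 2113 → October 23, 2113.

October 23, 2113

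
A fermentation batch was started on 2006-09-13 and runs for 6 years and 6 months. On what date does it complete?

Counting forward 6 years and 6 months from September 13, 2006.
+6 years → 2012; month 9 + 6 = 15, which is month 3 of year 2013 → March 2013.
Day 13 is valid in March, giving March 13, 2013.

March 13, 2013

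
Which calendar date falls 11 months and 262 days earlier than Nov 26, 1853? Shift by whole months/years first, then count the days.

April 8, 1852

Going back 11 months and 262 days from November 26, 1853: first the month/year part, then the days.
month 11 − 11 = 0, which is month 12 of year 1852 → December 1852.
Day 26 is valid in December, giving December 26, 1852.
Now subtract 262 days from December 26, 1852.
Going back 26 days from December 26, 1852 reaches the end of the previous month; 262 − 26 = 236 left.
November 1852 has 30 days: 236 − 30 = 206 left.
October 1852 has 31 days: 206 − 31 = 175 left.
September 1852 has 30 days: 175 − 30 = 145 left.
August 1852 has 31 days: 145 − 31 = 114 left.
July 1852 has 31 days: 114 − 31 = 83 left.
June 1852 has 30 days: 83 − 30 = 53 left.
May 1852 has 31 days: 53 − 31 = 22 left.
April 1852 has 30 days; 30 − 22 = 8 → April 8, 1852.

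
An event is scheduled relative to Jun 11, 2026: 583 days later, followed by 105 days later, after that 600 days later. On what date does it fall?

December 20, 2029

Counting forward 583 days from June 11, 2026:
June has 30 days, so 30 − 11 = 19 days remain after June 11, 2026; 583 − 19 = 564 left.
July 2026 has 31 days: 564 − 31 = 533 left.
August 2026 has 31 days: 533 − 31 = 502 left.
September 2026 has 30 days: 502 − 30 = 472 left.
October 2026 has 31 days: 472 − 31 = 441 left.
November 2026 has 30 days: 441 − 30 = 411 left.
December 2026 has 31 days: 411 − 31 = 380 left.
January 2027 has 31 days: 380 − 31 = 349 left.
February 2027 has 28 days (2027 is not a leap year): 349 − 28 = 321 left.
March 2027 has 31 days: 321 − 31 = 290 left.
April 2027 has 30 days: 290 − 30 = 260 left.
May 2027 has 31 days: 260 − 31 = 229 left.
June 2027 has 30 days: 229 − 30 = 199 left.
July 2027 has 31 days: 199 − 31 = 168 left.
August 2027 has 31 days: 168 − 31 = 137 left.
September 2027 has 30 days: 137 − 30 = 107 left.
October 2027 has 31 days: 107 − 31 = 76 left.
November 2027 has 30 days: 76 − 30 = 46 left.
December 2027 has 31 days: 46 − 31 = 15 left.
15 days into January 2028 → January 15, 2028.
Advancing 105 days from January 15, 2028:
January has 31 days, so 31 − 15 = 16 days remain after January 15, 2028; 105 − 16 = 89 left.
February 2028 has 29 days (2028 is a leap year): 89 − 29 = 60 left.
March 2028 has 31 days: 60 − 31 = 29 left.
29 days into April 2028 → April 29, 2028.
Counting forward 600 days from April 29, 2028:
April has 30 days, so 30 − 29 = 1 day remains after April 29, 2028; 600 − 1 = 599 left.
May 2028 has 31 days: 599 − 31 = 568 left.
June 2028 has 30 days: 568 − 30 = 538 left.
July 2028 has 31 days: 538 − 31 = 507 left.
August 2028 has 31 days: 507 − 31 = 476 left.
September 2028 has 30 days: 476 − 30 = 446 left.
October 2028 has 31 days: 446 − 31 = 415 left.
November 2028 has 30 days: 415 − 30 = 385 left.
December 2028 has 31 days: 385 − 31 = 354 left.
January 2029 has 31 days: 354 − 31 = 323 left.
February 2029 has 28 days (2029 is not a leap year): 323 − 28 = 295 left.
March 2029 has 31 days: 295 − 31 = 264 left.
April 2029 has 30 days: 264 − 30 = 234 left.
May 2029 has 31 days: 234 − 31 = 203 left.
June 2029 has 30 days: 203 − 30 = 173 left.
July 2029 has 31 days: 173 − 31 = 142 left.
August 2029 has 31 days: 142 − 31 = 111 left.
September 2029 has 30 days: 111 − 30 = 81 left.
October 2029 has 31 days: 81 − 31 = 50 left.
November 2029 has 30 days: 50 − 30 = 20 left.
20 days into December 2029 → December 20, 2029.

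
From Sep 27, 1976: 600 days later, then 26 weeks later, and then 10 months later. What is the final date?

Counting forward 600 days from September 27, 1976:
September has 30 days, so 30 − 27 = 3 days remain after September 27, 1976; 600 − 3 = 597 left.
October 1976 has 31 days: 597 − 31 = 566 left.
November 1976 has 30 days: 566 − 30 = 536 left.
December 1976 has 31 days: 536 − 31 = 505 left.
January 1977 has 31 days: 505 − 31 = 474 left.
February 1977 has 28 days (1977 is not a leap year): 474 − 28 = 446 left.
March 1977 has 31 days: 446 − 31 = 415 left.
April 1977 has 30 days: 415 − 30 = 385 left.
May 1977 has 31 days: 385 − 31 = 354 left.
June 1977 has 30 days: 354 − 30 = 324 left.
July 1977 has 31 days: 324 − 31 = 293 left.
August 1977 has 31 days: 293 − 31 = 262 left.
September 1977 has 30 days: 262 − 30 = 232 left.
October 1977 has 31 days: 232 − 31 = 201 left.
November 1977 has 30 days: 201 − 30 = 171 left.
December 1977 has 31 days: 171 − 31 = 140 left.
January 1978 has 31 days: 140 − 31 = 109 left.
February 1978 has 28 days (1978 is not a leap year): 109 − 28 = 81 left.
March 1978 has 31 days: 81 − 31 = 50 left.
April 1978 has 30 days: 50 − 30 = 20 left.
20 days into May 1978 → May 20, 1978.
Adding 26 weeks (= 182 days) from May 20, 1978:
May has 31 days, so 31 − 20 = 11 days remain after May 20, 1978; 182 − 11 = 171 left.
June 1978 has 30 days: 171 − 30 = 141 left.
July 1978 has 31 days: 141 − 31 = 110 left.
August 1978 has 31 days: 110 − 31 = 79 left.
September 1978 has 30 days: 79 − 30 = 49 left.
October 1978 has 31 days: 49 − 31 = 18 left.
18 days into November 1978 → November 18, 1978.
Advancing 10 months from November 18, 1978:
month 11 + 10 = 21, which is month 9 of year 1979 → September 1979.
Day 18 is valid in September, giving September 18, 1979.

September 18, 1979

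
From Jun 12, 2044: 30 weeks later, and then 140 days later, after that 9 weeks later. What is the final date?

July 30, 2045

Adding 30 weeks (= 210 days) from June 12, 2044:
June has 30 days, so 30 − 12 = 18 days remain after June 12, 2044; 210 − 18 = 192 left.
July 2044 has 31 days: 192 − 31 = 161 left.
August 2044 has 31 days: 161 − 31 = 130 left.
September 2044 has 30 days: 130 − 30 = 100 left.
October 2044 has 31 days: 100 − 31 = 69 left.
November 2044 has 30 days: 69 − 30 = 39 left.
December 2044 has 31 days: 39 − 31 = 8 left.
8 days into January 2045 → January 8, 2045.
Counting forward 140 days from January 8, 2045:
January has 31 days, so 31 − 8 = 23 days remain after January 8, 2045; 140 − 23 = 117 left.
February 2045 has 28 days (2045 is not a leap year): 117 − 28 = 89 left.
March 2045 has 31 days: 89 − 31 = 58 left.
April 2045 has 30 days: 58 − 30 = 28 left.
28 days into May 2045 → May 28, 2045.
Adding 9 weeks (= 63 days) from May 28, 2045:
May has 31 days, so 31 − 28 = 3 days remain after May 28, 2045; 63 − 3 = 60 left.
June 2045 has 30 days: 60 − 30 = 30 left.
30 days into July 2045 → July 30, 2045.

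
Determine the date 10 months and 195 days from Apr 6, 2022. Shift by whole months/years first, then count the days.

Counting forward 10 months and 195 days from April 6, 2022: first the month/year part, then the days.
month 4 + 10 = 14, which is month 2 of year 2023 → February 2023.
Day 6 is valid in February, giving February 6, 2023.
Now add 195 days from February 6, 2023.
February has 28 days, so 28 − 6 = 22 days remain after February 6, 2023; 195 − 22 = 173 left.
March 2023 has 31 days: 173 − 31 = 142 left.
April 2023 has 30 days: 142 − 30 = 112 left.
May 2023 has 31 days: 112 − 31 = 81 left.
June 2023 has 30 days: 81 − 30 = 51 left.
July 2023 has 31 days: 51 − 31 = 20 left.
20 days into August 2023 → August 20, 2023.

August 20, 2023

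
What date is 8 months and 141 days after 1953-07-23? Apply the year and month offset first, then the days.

August 11, 1954

Adding 8 months and 141 days from July 23, 1953: first the month/year part, then the days.
month 7 + 8 = 15, which is month 3 of year 1954 → March 1954.
Day 23 is valid in March, giving March 23, 1954.
Now add 141 days from March 23, 1954.
March has 31 days, so 31 − 23 = 8 days remain after March 23, 1954; 141 − 8 = 133 left.
April 1954 has 30 days: 133 − 30 = 103 left.
May 1954 has 31 days: 103 − 31 = 72 left.
June 1954 has 30 days: 72 − 30 = 42 left.
July 1954 has 31 days: 42 − 31 = 11 left.
11 days into August 1954 → August 11, 1954.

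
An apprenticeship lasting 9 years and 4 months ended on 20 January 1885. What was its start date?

September 20, 1875

Subtracting 9 years and 4 months from January 20, 1885.
-9 years → 1876; month 1 − 4 = -3, which is month 9 of year 1875 → September 1875.
Day 20 is valid in September, giving September 20, 1875.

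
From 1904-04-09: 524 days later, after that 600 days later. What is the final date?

Counting forward 524 days from April 9, 1904:
April has 30 days, so 30 − 9 = 21 days remain after April 9, 1904; 524 − 21 = 503 left.
May 1904 has 31 days: 503 − 31 = 472 left.
June 1904 has 30 days: 472 − 30 = 442 left.
July 1904 has 31 days: 442 − 31 = 411 left.
August 1904 has 31 days: 411 − 31 = 380 left.
September 1904 has 30 days: 380 − 30 = 350 left.
October 1904 has 31 days: 350 − 31 = 319 left.
November 1904 has 30 days: 319 − 30 = 289 left.
December 1904 has 31 days: 289 − 31 = 258 left.
January 1905 has 31 days: 258 − 31 = 227 left.
February 1905 has 28 days (1905 is not a leap year): 227 − 28 = 199 left.
March 1905 has 31 days: 199 − 31 = 168 left.
April 1905 has 30 days: 168 − 30 = 138 left.
May 1905 has 31 days: 138 − 31 = 107 left.
June 1905 has 30 days: 107 − 30 = 77 left.
July 1905 has 31 days: 77 − 31 = 46 left.
August 1905 has 31 days: 46 − 31 = 15 left.
15 days into September 1905 → September 15, 1905.
Counting forward 600 days from September 15, 1905:
September has 30 days, so 30 − 15 = 15 days remain after September 15, 1905; 600 − 15 = 585 left.
October 1905 has 31 days: 585 − 31 = 554 left.
November 1905 has 30 days: 554 − 30 = 524 left.
December 1905 has 31 days: 524 − 31 = 493 left.
January 1906 has 31 days: 493 − 31 = 462 left.
February 1906 has 28 days (1906 is not a leap year): 462 − 28 = 434 left.
March 1906 has 31 days: 434 − 31 = 403 left.
April 1906 has 30 days: 403 − 30 = 373 left.
May 1906 has 31 days: 373 − 31 = 342 left.
June 1906 has 30 days: 342 − 30 = 312 left.
July 1906 has 31 days: 312 − 31 = 281 left.
August 1906 has 31 days: 281 − 31 = 250 left.
September 1906 has 30 days: 250 − 30 = 220 left.
October 1906 has 31 days: 220 − 31 = 189 left.
November 1906 has 30 days: 189 − 30 = 159 left.
December 1906 has 31 days: 159 − 31 = 128 left.
January 1907 has 31 days: 128 − 31 = 97 left.
February 1907 has 28 days (1907 is not a leap year): 97 − 28 = 69 left.
March 1907 has 31 days: 69 − 31 = 38 left.
April 1907 has 30 days: 38 − 30 = 8 left.
8 days into May 1907 → May 8, 1907.

May 8, 1907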